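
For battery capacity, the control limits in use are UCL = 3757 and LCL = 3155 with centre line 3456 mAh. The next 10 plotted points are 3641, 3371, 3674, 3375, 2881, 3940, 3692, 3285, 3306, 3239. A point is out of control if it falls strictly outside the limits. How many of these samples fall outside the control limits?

Compare each point to [3155, 3757]: sample 5 = 2881 < LCL; sample 6 = 3940 > UCL.

2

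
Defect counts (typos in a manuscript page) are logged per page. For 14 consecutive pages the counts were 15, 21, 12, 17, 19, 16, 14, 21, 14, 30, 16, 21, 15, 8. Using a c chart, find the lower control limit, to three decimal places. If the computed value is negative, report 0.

4.676

c̄ = (15 + 21 + 12 + 17 + 19 + 16 + 14 + 21 + 14 + 30 + 16 + 21 + 15 + 8) / 14 = 239 / 14 = 17.0714
LCL = c̄ − 3√c̄ = 17.0714 − 3 × 4.1318 = 4.6762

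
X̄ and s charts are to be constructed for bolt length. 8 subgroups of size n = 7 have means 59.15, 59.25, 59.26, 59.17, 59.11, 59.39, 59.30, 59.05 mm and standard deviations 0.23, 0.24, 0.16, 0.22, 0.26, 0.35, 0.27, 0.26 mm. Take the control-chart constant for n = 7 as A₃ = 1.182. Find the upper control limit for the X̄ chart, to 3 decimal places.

59.504

X̄̄ = (59.15 + 59.25 + 59.26 + 59.17 + 59.11 + 59.39 + 59.30 + 59.05) / 8 = 59.2100
s̄ = (0.23 + 0.24 + 0.16 + 0.22 + 0.26 + 0.35 + 0.27 + 0.26) / 8 = 0.2487
UCL = X̄̄ + A₃·s̄ = 59.2100 + 1.182 × 0.2487 = 59.5040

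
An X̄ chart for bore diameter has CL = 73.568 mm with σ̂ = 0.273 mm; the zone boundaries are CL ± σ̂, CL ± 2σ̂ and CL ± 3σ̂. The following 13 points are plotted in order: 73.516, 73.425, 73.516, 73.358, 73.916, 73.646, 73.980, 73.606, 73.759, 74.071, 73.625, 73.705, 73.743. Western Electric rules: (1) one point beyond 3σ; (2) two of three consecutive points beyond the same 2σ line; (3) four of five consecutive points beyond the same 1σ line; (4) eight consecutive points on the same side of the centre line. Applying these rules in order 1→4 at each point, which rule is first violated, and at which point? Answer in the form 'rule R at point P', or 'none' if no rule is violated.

Zone of each point (C = within 1σ̂, B = 1σ̂–2σ̂, A = 2σ̂–3σ̂, * = beyond 3σ̂; sign = side of CL): 1:-C, 2:-C, 3:-C, 4:-C, 5:+B, 6:+C, 7:+B, 8:+C, 9:+C, 10:+B, 11:+C, 12:+C, 13:+C
Rule 4 (eight consecutive points on the same side of the centre line) is satisfied at point 12.

rule 4 at point 12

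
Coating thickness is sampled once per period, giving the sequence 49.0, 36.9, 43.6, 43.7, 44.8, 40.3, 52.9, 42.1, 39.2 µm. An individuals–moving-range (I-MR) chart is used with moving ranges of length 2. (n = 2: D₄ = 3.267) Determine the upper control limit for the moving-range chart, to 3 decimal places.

20.745

Moving ranges: 12.1, 6.7, 0.1, 1.1, 4.5, 12.6, 10.8, 2.9; M̄R̄ = 50.8000 / 8 = 6.3500
UCL_MR = D₄·M̄R̄ = 3.267 × 6.3500 = 20.7454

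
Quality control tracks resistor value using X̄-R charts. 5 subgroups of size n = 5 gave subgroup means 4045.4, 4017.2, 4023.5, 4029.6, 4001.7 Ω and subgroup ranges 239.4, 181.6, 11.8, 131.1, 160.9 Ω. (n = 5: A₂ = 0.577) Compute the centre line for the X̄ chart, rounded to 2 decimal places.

X̄̄ = (4045.4 + 4017.2 + 4023.5 + 4029.6 + 4001.7) / 5 = 20117.4000 / 5 = 4023.4800
CL = X̄̄ = 4023.4800

4023.48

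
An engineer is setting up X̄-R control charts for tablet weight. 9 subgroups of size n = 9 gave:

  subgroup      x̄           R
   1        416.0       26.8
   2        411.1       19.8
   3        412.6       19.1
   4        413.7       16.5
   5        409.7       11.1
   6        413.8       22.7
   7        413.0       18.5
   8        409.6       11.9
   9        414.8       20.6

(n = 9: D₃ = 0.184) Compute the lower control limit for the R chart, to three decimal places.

R̄ = (26.8 + 19.8 + 19.1 + 16.5 + 11.1 + 22.7 + 18.5 + 11.9 + 20.6) / 9 = 167.0000 / 9 = 18.5556
LCL_R = D₃·R̄ = 0.184 × 18.5556 = 3.4142

3.414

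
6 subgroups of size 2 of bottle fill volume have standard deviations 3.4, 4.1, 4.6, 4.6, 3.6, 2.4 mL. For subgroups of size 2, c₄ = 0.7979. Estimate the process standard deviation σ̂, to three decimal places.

s̄ = (3.4 + 4.1 + 4.6 + 4.6 + 3.6 + 2.4) / 6 = 3.7833
σ̂ = s̄ / c₄ = 3.7833 / 0.7979 = 4.7416

4.742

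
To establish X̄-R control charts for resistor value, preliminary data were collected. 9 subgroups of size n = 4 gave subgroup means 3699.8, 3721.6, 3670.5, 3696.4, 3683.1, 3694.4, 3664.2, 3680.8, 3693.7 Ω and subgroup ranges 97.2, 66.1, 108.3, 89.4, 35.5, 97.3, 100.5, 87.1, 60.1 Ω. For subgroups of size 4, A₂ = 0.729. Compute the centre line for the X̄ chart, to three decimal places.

X̄̄ = (3699.8 + 3721.6 + 3670.5 + 3696.4 + 3683.1 + 3694.4 + 3664.2 + 3680.8 + 3693.7) / 9 = 33204.5000 / 9 = 3689.3889
CL = X̄̄ = 3689.3889

3689.389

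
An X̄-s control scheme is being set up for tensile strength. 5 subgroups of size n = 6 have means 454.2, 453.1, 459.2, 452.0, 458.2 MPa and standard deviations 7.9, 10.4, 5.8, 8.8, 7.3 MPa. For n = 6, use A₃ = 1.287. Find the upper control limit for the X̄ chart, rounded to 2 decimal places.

X̄̄ = (454.2 + 453.1 + 459.2 + 452.0 + 458.2) / 5 = 455.3400
s̄ = (7.9 + 10.4 + 5.8 + 8.8 + 7.3) / 5 = 8.0400
UCL = X̄̄ + A₃·s̄ = 455.3400 + 1.287 × 8.0400 = 465.6875

465.69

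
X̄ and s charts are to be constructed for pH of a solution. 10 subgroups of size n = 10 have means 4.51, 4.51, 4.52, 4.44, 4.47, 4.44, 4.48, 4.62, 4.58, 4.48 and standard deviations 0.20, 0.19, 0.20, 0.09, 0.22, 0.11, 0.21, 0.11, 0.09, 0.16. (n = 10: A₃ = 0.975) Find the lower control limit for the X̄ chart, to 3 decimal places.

4.351

X̄̄ = (4.51 + 4.51 + 4.52 + 4.44 + 4.47 + 4.44 + 4.48 + 4.62 + 4.58 + 4.48) / 10 = 4.5050
s̄ = (0.20 + 0.19 + 0.20 + 0.09 + 0.22 + 0.11 + 0.21 + 0.11 + 0.09 + 0.16) / 10 = 0.1580
LCL = X̄̄ − A₃·s̄ = 4.5050 − 0.975 × 0.1580 = 4.3510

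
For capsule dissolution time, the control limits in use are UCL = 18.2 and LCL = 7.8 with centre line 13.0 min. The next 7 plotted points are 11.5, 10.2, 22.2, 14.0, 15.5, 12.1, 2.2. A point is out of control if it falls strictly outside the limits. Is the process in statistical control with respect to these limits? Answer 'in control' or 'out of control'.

Compare each point to [7.8, 18.2]: sample 3 = 22.2 > UCL; sample 7 = 2.2 < LCL.

out of control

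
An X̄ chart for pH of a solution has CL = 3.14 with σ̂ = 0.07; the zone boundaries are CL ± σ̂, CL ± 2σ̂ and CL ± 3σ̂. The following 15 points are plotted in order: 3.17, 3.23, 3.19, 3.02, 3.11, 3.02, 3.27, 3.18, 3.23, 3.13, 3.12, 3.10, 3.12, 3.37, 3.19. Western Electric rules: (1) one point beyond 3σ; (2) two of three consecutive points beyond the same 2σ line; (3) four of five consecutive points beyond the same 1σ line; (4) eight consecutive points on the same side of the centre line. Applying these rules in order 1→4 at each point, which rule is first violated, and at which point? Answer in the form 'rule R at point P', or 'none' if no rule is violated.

rule 1 at point 14

Zone of each point (C = within 1σ̂, B = 1σ̂–2σ̂, A = 2σ̂–3σ̂, * = beyond 3σ̂; sign = side of CL): 1:+C, 2:+B, 3:+C, 4:-B, 5:-C, 6:-B, 7:+B, 8:+C, 9:+B, 10:-C, 11:-C, 12:-C, 13:-C, 14:+*, 15:+C
Rule 1 (one point beyond the 3σ limits) is satisfied at point 14.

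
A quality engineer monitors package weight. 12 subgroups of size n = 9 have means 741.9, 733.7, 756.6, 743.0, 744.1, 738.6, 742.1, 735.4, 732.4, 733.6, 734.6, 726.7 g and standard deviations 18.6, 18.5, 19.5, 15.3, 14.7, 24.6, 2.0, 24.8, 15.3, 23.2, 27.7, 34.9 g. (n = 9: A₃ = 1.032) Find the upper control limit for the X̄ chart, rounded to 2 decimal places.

759.12

X̄̄ = (741.9 + 733.7 + 756.6 + 743.0 + 744.1 + 738.6 + 742.1 + 735.4 + 732.4 + 733.6 + 734.6 + 726.7) / 12 = 738.5583
s̄ = (18.6 + 18.5 + 19.5 + 15.3 + 14.7 + 24.6 + 2.0 + 24.8 + 15.3 + 23.2 + 27.7 + 34.9) / 12 = 19.9250
UCL = X̄̄ + A₃·s̄ = 738.5583 + 1.032 × 19.9250 = 759.1209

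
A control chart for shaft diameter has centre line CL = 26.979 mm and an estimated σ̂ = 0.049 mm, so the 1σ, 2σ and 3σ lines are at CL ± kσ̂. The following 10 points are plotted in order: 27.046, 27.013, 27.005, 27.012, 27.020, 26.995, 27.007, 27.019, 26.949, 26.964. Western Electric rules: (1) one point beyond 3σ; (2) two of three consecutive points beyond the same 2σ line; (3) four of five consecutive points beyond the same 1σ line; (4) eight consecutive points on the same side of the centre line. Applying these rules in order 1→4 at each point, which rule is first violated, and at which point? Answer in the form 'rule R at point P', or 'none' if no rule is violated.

Zone of each point (C = within 1σ̂, B = 1σ̂–2σ̂, A = 2σ̂–3σ̂, * = beyond 3σ̂; sign = side of CL): 1:+B, 2:+C, 3:+C, 4:+C, 5:+C, 6:+C, 7:+C, 8:+C, 9:-C, 10:-C
Rule 4 (eight consecutive points on the same side of the centre line) is satisfied at point 8.

rule 4 at point 8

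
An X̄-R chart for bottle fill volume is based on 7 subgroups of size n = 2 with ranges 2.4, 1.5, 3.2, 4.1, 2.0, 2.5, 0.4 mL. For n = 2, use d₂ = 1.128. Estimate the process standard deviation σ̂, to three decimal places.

2.039

R̄ = (2.4 + 1.5 + 3.2 + 4.1 + 2.0 + 2.5 + 0.4) / 7 = 2.3000
σ̂ = R̄ / d₂ = 2.3000 / 1.128 = 2.0390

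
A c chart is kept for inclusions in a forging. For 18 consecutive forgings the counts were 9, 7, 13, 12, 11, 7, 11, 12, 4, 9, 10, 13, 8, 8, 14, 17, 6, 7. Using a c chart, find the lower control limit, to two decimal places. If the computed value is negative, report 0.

0.45

c̄ = (9 + 7 + 13 + 12 + 11 + 7 + 11 + 12 + 4 + 9 + 10 + 13 + 8 + 8 + 14 + 17 + 6 + 7) / 18 = 178 / 18 = 9.8889
LCL = c̄ − 3√c̄ = 9.8889 − 3 × 3.1447 = 0.4549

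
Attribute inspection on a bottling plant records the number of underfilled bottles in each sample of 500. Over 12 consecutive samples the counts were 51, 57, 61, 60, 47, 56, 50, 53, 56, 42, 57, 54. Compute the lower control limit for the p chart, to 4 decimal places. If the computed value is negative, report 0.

0.0658

p̄ = Σdᵢ / (k·n) = 644 / (12 × 500) = 0.10733
LCL = p̄ − 3·√(p̄(1−p̄)/n) = 0.10733 − 3 × 0.01384 = 0.06580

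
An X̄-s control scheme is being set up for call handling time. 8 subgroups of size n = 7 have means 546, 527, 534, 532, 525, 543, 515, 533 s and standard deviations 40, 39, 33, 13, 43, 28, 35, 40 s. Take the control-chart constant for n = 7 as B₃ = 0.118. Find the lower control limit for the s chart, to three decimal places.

s̄ = (40 + 39 + 33 + 13 + 43 + 28 + 35 + 40) / 8 = 33.8750
LCL_s = B₃·s̄ = 0.118 × 33.8750 = 3.9972

3.997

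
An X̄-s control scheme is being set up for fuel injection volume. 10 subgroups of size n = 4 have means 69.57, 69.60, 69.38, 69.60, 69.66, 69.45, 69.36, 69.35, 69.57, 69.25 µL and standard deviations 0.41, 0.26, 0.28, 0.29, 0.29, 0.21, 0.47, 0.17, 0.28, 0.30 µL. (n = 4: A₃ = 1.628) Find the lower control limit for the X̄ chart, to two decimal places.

69.00

X̄̄ = (69.57 + 69.60 + 69.38 + 69.60 + 69.66 + 69.45 + 69.36 + 69.35 + 69.57 + 69.25) / 10 = 69.4790
s̄ = (0.41 + 0.26 + 0.28 + 0.29 + 0.29 + 0.21 + 0.47 + 0.17 + 0.28 + 0.30) / 10 = 0.2960
LCL = X̄̄ − A₃·s̄ = 69.4790 − 1.628 × 0.2960 = 68.9971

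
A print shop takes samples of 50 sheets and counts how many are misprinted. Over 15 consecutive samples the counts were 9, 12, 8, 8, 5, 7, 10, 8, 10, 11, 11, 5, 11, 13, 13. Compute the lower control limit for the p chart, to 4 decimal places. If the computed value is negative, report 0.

0.0222

p̄ = Σdᵢ / (k·n) = 141 / (15 × 50) = 0.18800
LCL = p̄ − 3·√(p̄(1−p̄)/n) = 0.18800 − 3 × 0.05526 = 0.02223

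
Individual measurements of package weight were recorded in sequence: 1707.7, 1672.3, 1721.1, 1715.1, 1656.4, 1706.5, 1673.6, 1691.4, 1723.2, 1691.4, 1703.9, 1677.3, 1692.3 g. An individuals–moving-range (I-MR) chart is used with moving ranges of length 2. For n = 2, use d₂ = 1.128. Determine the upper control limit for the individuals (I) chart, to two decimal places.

1776.21

X̄ = (1707.7 + 1672.3 + 1721.1 + 1715.1 + 1656.4 + 1706.5 + 1673.6 + 1691.4 + 1723.2 + 1691.4 + 1703.9 + 1677.3 + 1692.3) / 13 = 1694.7846
Moving ranges: 35.4, 48.8, 6.0, 58.7, 50.1, 32.9, 17.8, 31.8, 31.8, 12.5, 26.6, 15.0; M̄R̄ = 367.4000 / 12 = 30.6167
UCL = X̄ + 3·M̄R̄/d₂ = 1694.7846 + 3 × 30.6167 / 1.128 = 1776.2119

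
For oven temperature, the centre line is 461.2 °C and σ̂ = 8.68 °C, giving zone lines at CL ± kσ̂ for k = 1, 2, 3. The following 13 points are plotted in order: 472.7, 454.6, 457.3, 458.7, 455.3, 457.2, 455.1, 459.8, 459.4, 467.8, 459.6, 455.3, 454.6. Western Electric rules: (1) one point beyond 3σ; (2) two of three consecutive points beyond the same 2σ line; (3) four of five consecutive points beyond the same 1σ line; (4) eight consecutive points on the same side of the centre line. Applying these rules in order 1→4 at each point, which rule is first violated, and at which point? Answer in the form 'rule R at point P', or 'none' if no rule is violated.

Zone of each point (C = within 1σ̂, B = 1σ̂–2σ̂, A = 2σ̂–3σ̂, * = beyond 3σ̂; sign = side of CL): 1:+B, 2:-C, 3:-C, 4:-C, 5:-C, 6:-C, 7:-C, 8:-C, 9:-C, 10:+C, 11:-C, 12:-C, 13:-C
Rule 4 (eight consecutive points on the same side of the centre line) is satisfied at point 9.

rule 4 at point 9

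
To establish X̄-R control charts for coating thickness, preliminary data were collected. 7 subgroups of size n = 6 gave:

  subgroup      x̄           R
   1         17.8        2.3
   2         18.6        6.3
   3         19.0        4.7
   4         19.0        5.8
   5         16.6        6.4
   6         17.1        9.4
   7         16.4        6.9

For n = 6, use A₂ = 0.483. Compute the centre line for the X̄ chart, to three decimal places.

X̄̄ = (17.8 + 18.6 + 19.0 + 19.0 + 16.6 + 17.1 + 16.4) / 7 = 124.5000 / 7 = 17.7857
CL = X̄̄ = 17.7857

17.786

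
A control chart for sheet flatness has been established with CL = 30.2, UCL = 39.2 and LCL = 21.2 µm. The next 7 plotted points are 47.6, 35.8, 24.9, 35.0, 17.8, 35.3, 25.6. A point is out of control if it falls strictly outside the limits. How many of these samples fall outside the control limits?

Compare each point to [21.2, 39.2]: sample 1 = 47.6 > UCL; sample 5 = 17.8 < LCL.

2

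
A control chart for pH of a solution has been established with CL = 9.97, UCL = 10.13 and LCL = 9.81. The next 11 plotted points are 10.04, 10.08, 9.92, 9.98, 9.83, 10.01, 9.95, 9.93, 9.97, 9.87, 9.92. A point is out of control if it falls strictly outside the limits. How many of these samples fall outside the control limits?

0

All 11 points lie within [9.81, 10.13].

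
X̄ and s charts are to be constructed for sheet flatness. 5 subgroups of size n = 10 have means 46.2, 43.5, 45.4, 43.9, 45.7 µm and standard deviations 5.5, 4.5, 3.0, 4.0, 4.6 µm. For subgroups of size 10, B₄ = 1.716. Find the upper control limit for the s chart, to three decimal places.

s̄ = (5.5 + 4.5 + 3.0 + 4.0 + 4.6) / 5 = 4.3200
UCL_s = B₄·s̄ = 1.716 × 4.3200 = 7.4131

7.413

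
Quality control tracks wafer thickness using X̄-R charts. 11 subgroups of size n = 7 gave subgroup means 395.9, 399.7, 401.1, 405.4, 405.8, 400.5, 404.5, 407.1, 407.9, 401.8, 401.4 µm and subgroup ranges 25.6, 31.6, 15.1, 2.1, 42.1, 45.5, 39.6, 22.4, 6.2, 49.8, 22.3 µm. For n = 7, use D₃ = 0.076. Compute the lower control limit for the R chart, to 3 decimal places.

R̄ = (25.6 + 31.6 + 15.1 + 2.1 + 42.1 + 45.5 + 39.6 + 22.4 + 6.2 + 49.8 + 22.3) / 11 = 302.3000 / 11 = 27.4818
LCL_R = D₃·R̄ = 0.076 × 27.4818 = 2.0886

2.089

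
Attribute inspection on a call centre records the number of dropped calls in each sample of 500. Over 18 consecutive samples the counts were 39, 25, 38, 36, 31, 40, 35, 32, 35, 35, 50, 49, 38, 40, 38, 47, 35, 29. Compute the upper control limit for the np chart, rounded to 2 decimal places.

54.97

p̄ = Σdᵢ / (k·n) = 672 / (18 × 500) = 0.07467
UCL = np̄ + 3·√(np̄(1−p̄)) = 37.3333 + 3 × √(37.3333×0.92533) = 37.3333 + 3 × 5.8776 = 54.9660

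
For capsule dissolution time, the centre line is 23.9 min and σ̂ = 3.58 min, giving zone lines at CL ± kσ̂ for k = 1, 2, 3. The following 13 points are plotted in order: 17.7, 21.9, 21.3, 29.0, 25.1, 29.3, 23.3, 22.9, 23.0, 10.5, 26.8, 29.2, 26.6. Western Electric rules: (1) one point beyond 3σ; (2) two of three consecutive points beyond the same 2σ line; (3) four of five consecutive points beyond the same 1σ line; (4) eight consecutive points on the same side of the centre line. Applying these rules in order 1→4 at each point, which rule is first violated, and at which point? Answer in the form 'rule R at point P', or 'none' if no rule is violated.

rule 1 at point 10

Zone of each point (C = within 1σ̂, B = 1σ̂–2σ̂, A = 2σ̂–3σ̂, * = beyond 3σ̂; sign = side of CL): 1:-B, 2:-C, 3:-C, 4:+B, 5:+C, 6:+B, 7:-C, 8:-C, 9:-C, 10:-*, 11:+C, 12:+B, 13:+C
Rule 1 (one point beyond the 3σ limits) is satisfied at point 10.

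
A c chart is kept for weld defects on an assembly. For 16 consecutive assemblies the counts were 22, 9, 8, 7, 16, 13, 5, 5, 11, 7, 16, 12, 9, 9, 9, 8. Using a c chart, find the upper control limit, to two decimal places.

c̄ = (22 + 9 + 8 + 7 + 16 + 13 + 5 + 5 + 11 + 7 + 16 + 12 + 9 + 9 + 9 + 8) / 16 = 166 / 16 = 10.3750
UCL = c̄ + 3√c̄ = 10.3750 + 3 × √10.3750 = 10.3750 + 3 × 3.2210 = 20.0381

20.04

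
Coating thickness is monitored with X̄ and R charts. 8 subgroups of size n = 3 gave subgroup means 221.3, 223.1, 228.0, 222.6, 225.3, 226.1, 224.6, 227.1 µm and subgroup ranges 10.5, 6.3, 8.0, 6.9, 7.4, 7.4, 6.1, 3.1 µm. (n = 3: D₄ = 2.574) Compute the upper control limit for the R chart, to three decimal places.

17.921

R̄ = (10.5 + 6.3 + 8.0 + 6.9 + 7.4 + 7.4 + 6.1 + 3.1) / 8 = 55.7000 / 8 = 6.9625
UCL_R = D₄·R̄ = 2.574 × 6.9625 = 17.9215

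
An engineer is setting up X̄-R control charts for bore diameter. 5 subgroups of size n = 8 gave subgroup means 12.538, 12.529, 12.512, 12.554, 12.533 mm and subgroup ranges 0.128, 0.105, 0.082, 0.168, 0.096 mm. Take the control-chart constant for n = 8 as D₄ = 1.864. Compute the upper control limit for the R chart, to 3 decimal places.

0.216

R̄ = (0.128 + 0.105 + 0.082 + 0.168 + 0.096) / 5 = 0.5790 / 5 = 0.1158
UCL_R = D₄·R̄ = 1.864 × 0.1158 = 0.2159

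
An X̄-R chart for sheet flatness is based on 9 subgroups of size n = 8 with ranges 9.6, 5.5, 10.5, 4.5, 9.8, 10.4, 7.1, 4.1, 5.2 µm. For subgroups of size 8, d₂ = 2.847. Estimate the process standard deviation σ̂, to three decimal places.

2.603

R̄ = (9.6 + 5.5 + 10.5 + 4.5 + 9.8 + 10.4 + 7.1 + 4.1 + 5.2) / 9 = 7.4111
σ̂ = R̄ / d₂ = 7.4111 / 2.847 = 2.6031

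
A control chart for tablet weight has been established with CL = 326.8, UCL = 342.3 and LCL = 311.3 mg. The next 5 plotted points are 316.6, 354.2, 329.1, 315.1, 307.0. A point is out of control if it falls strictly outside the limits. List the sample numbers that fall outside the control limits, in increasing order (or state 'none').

Compare each point to [311.3, 342.3]: sample 2 = 354.2 > UCL; sample 5 = 307.0 < LCL.

2, 5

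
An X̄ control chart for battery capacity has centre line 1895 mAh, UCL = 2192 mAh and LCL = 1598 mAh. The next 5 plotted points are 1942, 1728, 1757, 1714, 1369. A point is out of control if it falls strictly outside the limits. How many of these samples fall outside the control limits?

1

Compare each point to [1598, 2192]: sample 5 = 1369 < LCL.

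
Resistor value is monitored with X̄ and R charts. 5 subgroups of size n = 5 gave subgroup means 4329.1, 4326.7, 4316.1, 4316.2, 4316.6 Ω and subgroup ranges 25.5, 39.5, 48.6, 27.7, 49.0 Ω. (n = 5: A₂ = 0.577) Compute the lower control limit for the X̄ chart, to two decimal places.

X̄̄ = (4329.1 + 4326.7 + 4316.1 + 4316.2 + 4316.6) / 5 = 21604.7000 / 5 = 4320.9400
R̄ = (25.5 + 39.5 + 48.6 + 27.7 + 49.0) / 5 = 190.3000 / 5 = 38.0600
LCL = X̄̄ − A₂·R̄ = 4320.9400 − 0.577 × 38.0600 = 4298.9794

4298.98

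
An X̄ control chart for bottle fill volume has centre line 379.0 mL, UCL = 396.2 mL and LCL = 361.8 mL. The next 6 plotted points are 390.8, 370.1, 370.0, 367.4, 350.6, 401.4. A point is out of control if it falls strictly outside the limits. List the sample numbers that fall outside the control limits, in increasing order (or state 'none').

Compare each point to [361.8, 396.2]: sample 5 = 350.6 < LCL; sample 6 = 401.4 > UCL.

5, 6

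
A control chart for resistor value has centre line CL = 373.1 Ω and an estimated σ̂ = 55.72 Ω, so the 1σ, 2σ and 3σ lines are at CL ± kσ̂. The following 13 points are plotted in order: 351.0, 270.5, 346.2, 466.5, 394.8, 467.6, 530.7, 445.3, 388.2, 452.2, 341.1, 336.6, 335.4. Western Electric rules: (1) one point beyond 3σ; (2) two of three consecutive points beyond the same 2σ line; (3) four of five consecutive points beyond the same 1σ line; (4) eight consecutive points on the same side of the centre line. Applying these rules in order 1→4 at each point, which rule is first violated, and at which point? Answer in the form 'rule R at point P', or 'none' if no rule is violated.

rule 3 at point 8

Zone of each point (C = within 1σ̂, B = 1σ̂–2σ̂, A = 2σ̂–3σ̂, * = beyond 3σ̂; sign = side of CL): 1:-C, 2:-B, 3:-C, 4:+B, 5:+C, 6:+B, 7:+A, 8:+B, 9:+C, 10:+B, 11:-C, 12:-C, 13:-C
Rule 3 (four of five consecutive points beyond the same 1σ limit) is satisfied at point 8.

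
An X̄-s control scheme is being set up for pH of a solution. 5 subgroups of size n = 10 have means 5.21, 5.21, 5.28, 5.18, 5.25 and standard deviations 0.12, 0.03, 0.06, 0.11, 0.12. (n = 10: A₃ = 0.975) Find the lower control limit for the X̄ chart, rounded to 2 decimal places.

X̄̄ = (5.21 + 5.21 + 5.28 + 5.18 + 5.25) / 5 = 5.2260
s̄ = (0.12 + 0.03 + 0.06 + 0.11 + 0.12) / 5 = 0.0880
LCL = X̄̄ − A₃·s̄ = 5.2260 − 0.975 × 0.0880 = 5.1402

5.14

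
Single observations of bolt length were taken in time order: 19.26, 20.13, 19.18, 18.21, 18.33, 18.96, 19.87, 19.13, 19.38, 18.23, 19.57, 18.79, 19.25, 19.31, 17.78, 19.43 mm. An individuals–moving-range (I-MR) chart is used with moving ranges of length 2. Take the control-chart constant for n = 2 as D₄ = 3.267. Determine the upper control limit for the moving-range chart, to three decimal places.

Moving ranges: 0.87, 0.95, 0.97, 0.12, 0.63, 0.91, 0.74, 0.25, 1.15, 1.34, 0.78, 0.46, 0.06, 1.53, 1.65; M̄R̄ = 12.4100 / 15 = 0.8273
UCL_MR = D₄·M̄R̄ = 3.267 × 0.8273 = 2.7029

2.703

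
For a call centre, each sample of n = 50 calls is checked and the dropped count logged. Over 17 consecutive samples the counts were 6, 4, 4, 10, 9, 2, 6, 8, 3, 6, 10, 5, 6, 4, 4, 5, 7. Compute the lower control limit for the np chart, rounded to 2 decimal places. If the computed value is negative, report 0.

p̄ = Σdᵢ / (k·n) = 99 / (17 × 50) = 0.11647
LCL = np̄ − 3·√(np̄(1−p̄)) = 5.8235 − 3 × 2.2683 = -0.9814 → 0 (negative, so LCL = 0)

0.00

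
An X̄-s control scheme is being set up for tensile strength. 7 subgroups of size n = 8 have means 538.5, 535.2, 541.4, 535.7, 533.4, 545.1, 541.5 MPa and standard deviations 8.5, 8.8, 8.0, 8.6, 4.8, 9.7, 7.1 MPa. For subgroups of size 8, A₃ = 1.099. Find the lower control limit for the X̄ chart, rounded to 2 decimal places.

529.97

X̄̄ = (538.5 + 535.2 + 541.4 + 535.7 + 533.4 + 545.1 + 541.5) / 7 = 538.6857
s̄ = (8.5 + 8.8 + 8.0 + 8.6 + 4.8 + 9.7 + 7.1) / 7 = 7.9286
LCL = X̄̄ − A₃·s̄ = 538.6857 − 1.099 × 7.9286 = 529.9722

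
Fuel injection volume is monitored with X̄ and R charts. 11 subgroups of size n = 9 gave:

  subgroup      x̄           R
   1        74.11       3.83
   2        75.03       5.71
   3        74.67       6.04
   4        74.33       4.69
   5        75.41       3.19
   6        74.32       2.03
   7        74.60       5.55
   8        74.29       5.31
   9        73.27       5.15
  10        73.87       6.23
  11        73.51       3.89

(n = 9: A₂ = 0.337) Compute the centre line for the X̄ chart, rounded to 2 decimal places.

X̄̄ = (74.11 + 75.03 + 74.67 + 74.33 + 75.41 + 74.32 + 74.60 + 74.29 + 73.27 + 73.87 + 73.51) / 11 = 817.4100 / 11 = 74.3100
CL = X̄̄ = 74.3100

74.31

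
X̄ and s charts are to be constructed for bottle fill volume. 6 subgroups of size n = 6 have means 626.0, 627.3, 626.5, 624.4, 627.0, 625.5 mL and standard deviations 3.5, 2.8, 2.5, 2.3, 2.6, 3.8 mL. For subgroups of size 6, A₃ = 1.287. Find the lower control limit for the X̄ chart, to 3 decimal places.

X̄̄ = (626.0 + 627.3 + 626.5 + 624.4 + 627.0 + 625.5) / 6 = 626.1167
s̄ = (3.5 + 2.8 + 2.5 + 2.3 + 2.6 + 3.8) / 6 = 2.9167
LCL = X̄̄ − A₃·s̄ = 626.1167 − 1.287 × 2.9167 = 622.3629

622.363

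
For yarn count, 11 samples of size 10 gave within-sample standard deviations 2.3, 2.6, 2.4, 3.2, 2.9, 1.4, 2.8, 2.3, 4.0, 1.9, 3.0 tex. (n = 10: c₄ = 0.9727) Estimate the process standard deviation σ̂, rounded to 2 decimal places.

2.69

s̄ = (2.3 + 2.6 + 2.4 + 3.2 + 2.9 + 1.4 + 2.8 + 2.3 + 4.0 + 1.9 + 3.0) / 11 = 2.6182
σ̂ = s̄ / c₄ = 2.6182 / 0.9727 = 2.6917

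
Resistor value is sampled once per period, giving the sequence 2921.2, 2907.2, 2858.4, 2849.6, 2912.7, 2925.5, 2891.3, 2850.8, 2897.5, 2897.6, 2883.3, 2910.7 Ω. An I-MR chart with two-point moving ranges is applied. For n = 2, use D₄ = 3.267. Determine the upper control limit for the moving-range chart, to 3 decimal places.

92.278

Moving ranges: 14.0, 48.8, 8.8, 63.1, 12.8, 34.2, 40.5, 46.7, 0.1, 14.3, 27.4; M̄R̄ = 310.7000 / 11 = 28.2455
UCL_MR = D₄·M̄R̄ = 3.267 × 28.2455 = 92.2779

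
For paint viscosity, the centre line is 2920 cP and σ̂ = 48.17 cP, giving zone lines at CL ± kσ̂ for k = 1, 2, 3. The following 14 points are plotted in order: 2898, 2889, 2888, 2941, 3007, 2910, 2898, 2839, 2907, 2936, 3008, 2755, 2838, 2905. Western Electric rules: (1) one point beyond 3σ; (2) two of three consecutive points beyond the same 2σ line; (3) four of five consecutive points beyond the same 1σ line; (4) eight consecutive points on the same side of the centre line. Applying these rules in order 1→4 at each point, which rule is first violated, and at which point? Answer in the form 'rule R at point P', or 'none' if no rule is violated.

Zone of each point (C = within 1σ̂, B = 1σ̂–2σ̂, A = 2σ̂–3σ̂, * = beyond 3σ̂; sign = side of CL): 1:-C, 2:-C, 3:-C, 4:+C, 5:+B, 6:-C, 7:-C, 8:-B, 9:-C, 10:+C, 11:+B, 12:-*, 13:-B, 14:-C
Rule 1 (one point beyond the 3σ limits) is satisfied at point 12.

rule 1 at point 12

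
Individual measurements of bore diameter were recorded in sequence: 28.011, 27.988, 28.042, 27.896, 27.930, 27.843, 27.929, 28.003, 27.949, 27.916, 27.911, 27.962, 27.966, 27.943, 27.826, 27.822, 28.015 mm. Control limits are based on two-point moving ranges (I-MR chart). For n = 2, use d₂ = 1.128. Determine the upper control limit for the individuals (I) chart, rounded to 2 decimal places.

28.10

X̄ = (28.011 + 27.988 + 28.042 + 27.896 + 27.930 + 27.843 + 27.929 + 28.003 + 27.949 + 27.916 + 27.911 + 27.962 + 27.966 + 27.943 + 27.826 + 27.822 + 28.015) / 17 = 27.9384
Moving ranges: 0.023, 0.054, 0.146, 0.034, 0.087, 0.086, 0.074, 0.054, 0.033, 0.005, 0.051, 0.004, 0.023, 0.117, 0.004, 0.193; M̄R̄ = 0.9880 / 16 = 0.0617
UCL = X̄ + 3·M̄R̄/d₂ = 27.9384 + 3 × 0.0617 / 1.128 = 28.1026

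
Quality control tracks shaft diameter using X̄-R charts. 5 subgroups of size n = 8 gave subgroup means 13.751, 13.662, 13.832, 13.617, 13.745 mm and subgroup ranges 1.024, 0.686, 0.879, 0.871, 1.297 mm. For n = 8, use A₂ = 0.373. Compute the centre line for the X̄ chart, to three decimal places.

X̄̄ = (13.751 + 13.662 + 13.832 + 13.617 + 13.745) / 5 = 68.6070 / 5 = 13.7214
CL = X̄̄ = 13.7214

13.721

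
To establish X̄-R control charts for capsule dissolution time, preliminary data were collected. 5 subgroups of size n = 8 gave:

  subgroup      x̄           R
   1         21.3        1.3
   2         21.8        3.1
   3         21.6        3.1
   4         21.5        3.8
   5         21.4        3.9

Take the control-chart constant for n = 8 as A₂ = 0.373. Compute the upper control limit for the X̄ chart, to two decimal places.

X̄̄ = (21.3 + 21.8 + 21.6 + 21.5 + 21.4) / 5 = 107.6000 / 5 = 21.5200
R̄ = (1.3 + 3.1 + 3.1 + 3.8 + 3.9) / 5 = 15.2000 / 5 = 3.0400
UCL = X̄̄ + A₂·R̄ = 21.5200 + 0.373 × 3.0400 = 22.6539

22.65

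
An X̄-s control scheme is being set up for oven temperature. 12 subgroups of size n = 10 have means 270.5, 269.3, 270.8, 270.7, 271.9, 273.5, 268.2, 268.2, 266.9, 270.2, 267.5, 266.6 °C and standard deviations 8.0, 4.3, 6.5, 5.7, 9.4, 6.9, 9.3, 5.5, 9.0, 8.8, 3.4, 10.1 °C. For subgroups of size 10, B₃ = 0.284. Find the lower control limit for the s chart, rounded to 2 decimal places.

2.06

s̄ = (8.0 + 4.3 + 6.5 + 5.7 + 9.4 + 6.9 + 9.3 + 5.5 + 9.0 + 8.8 + 3.4 + 10.1) / 12 = 7.2417
LCL_s = B₃·s̄ = 0.284 × 7.2417 = 2.0566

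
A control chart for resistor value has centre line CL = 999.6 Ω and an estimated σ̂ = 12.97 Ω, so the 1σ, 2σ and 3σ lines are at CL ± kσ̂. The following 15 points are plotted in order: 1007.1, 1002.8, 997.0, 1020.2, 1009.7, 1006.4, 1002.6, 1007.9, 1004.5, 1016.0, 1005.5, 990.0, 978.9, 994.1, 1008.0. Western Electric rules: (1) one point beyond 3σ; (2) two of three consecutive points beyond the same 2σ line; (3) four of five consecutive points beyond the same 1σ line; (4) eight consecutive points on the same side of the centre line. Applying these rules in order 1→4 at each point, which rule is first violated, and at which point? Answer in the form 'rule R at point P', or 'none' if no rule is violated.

Zone of each point (C = within 1σ̂, B = 1σ̂–2σ̂, A = 2σ̂–3σ̂, * = beyond 3σ̂; sign = side of CL): 1:+C, 2:+C, 3:-C, 4:+B, 5:+C, 6:+C, 7:+C, 8:+C, 9:+C, 10:+B, 11:+C, 12:-C, 13:-B, 14:-C, 15:+C
Rule 4 (eight consecutive points on the same side of the centre line) is satisfied at point 11.

rule 4 at point 11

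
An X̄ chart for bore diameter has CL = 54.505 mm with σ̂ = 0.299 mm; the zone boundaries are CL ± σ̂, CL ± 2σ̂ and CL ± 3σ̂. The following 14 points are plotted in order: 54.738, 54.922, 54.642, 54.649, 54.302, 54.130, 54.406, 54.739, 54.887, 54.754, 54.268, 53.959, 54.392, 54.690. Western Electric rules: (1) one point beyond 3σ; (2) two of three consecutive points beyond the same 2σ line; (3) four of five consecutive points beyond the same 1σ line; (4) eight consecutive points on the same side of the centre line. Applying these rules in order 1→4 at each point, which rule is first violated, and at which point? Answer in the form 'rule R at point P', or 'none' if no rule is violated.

Zone of each point (C = within 1σ̂, B = 1σ̂–2σ̂, A = 2σ̂–3σ̂, * = beyond 3σ̂; sign = side of CL): 1:+C, 2:+B, 3:+C, 4:+C, 5:-C, 6:-B, 7:-C, 8:+C, 9:+B, 10:+C, 11:-C, 12:-B, 13:-C, 14:+C
No rule fires across all 14 points.

none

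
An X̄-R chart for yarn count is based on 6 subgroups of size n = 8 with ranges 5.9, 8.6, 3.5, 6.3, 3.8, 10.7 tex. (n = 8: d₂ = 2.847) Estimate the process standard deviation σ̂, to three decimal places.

2.271

R̄ = (5.9 + 8.6 + 3.5 + 6.3 + 3.8 + 10.7) / 6 = 6.4667
σ̂ = R̄ / d₂ = 6.4667 / 2.847 = 2.2714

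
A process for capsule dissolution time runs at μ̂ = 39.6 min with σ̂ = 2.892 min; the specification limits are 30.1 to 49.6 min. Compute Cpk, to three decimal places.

Cpu = (USL − μ̂) / (3σ̂) = (49.6 − 39.6) / (3 × 2.892) = 1.1526; Cpl = (μ̂ − LSL) / (3σ̂) = (39.6 − 30.1) / (3 × 2.892) = 1.0950; Cpk = min(Cpu, Cpl) = 1.0950

1.095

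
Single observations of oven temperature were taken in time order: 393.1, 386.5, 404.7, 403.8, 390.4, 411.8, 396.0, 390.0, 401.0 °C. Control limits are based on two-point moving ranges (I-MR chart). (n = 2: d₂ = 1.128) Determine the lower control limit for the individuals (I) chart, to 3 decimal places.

366.460

X̄ = (393.1 + 386.5 + 404.7 + 403.8 + 390.4 + 411.8 + 396.0 + 390.0 + 401.0) / 9 = 397.4778
Moving ranges: 6.6, 18.2, 0.9, 13.4, 21.4, 15.8, 6.0, 11.0; M̄R̄ = 93.3000 / 8 = 11.6625
LCL = X̄ − 3·M̄R̄/d₂ = 397.4778 − 3 × 11.6625 / 1.128 = 366.4605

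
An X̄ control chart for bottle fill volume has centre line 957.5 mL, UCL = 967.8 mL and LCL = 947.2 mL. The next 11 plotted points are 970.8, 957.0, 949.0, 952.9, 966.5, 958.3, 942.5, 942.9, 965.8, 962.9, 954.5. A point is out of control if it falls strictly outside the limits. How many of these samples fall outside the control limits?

3

Compare each point to [947.2, 967.8]: sample 1 = 970.8 > UCL; sample 7 = 942.5 < LCL; sample 8 = 942.9 < LCL.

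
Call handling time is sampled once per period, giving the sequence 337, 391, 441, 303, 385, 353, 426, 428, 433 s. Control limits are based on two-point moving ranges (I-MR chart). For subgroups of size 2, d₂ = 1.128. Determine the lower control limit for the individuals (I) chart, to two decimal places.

X̄ = (337 + 391 + 441 + 303 + 385 + 353 + 426 + 428 + 433) / 9 = 388.5556
Moving ranges: 54, 50, 138, 82, 32, 73, 2, 5; M̄R̄ = 436.0000 / 8 = 54.5000
LCL = X̄ − 3·M̄R̄/d₂ = 388.5556 − 3 × 54.5000 / 1.128 = 243.6087

243.61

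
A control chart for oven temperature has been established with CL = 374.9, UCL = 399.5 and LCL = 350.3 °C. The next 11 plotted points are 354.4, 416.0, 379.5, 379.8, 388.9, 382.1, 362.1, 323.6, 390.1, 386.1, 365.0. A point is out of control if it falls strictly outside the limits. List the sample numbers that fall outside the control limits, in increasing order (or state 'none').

2, 8

Compare each point to [350.3, 399.5]: sample 2 = 416.0 > UCL; sample 8 = 323.6 < LCL.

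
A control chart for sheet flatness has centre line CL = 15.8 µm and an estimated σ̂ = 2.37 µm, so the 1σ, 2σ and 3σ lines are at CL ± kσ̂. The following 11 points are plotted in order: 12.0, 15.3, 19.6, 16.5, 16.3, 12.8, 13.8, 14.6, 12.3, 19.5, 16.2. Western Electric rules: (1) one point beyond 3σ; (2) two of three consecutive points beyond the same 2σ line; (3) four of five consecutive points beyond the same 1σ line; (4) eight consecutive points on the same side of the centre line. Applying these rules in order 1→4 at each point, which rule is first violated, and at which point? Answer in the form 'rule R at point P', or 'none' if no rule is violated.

none

Zone of each point (C = within 1σ̂, B = 1σ̂–2σ̂, A = 2σ̂–3σ̂, * = beyond 3σ̂; sign = side of CL): 1:-B, 2:-C, 3:+B, 4:+C, 5:+C, 6:-B, 7:-C, 8:-C, 9:-B, 10:+B, 11:+C
No rule fires across all 11 points.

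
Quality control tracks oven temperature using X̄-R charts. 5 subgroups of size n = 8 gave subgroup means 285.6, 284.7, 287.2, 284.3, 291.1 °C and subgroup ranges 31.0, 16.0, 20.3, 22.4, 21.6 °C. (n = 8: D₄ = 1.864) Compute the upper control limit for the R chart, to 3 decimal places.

41.493

R̄ = (31.0 + 16.0 + 20.3 + 22.4 + 21.6) / 5 = 111.3000 / 5 = 22.2600
UCL_R = D₄·R̄ = 1.864 × 22.2600 = 41.4926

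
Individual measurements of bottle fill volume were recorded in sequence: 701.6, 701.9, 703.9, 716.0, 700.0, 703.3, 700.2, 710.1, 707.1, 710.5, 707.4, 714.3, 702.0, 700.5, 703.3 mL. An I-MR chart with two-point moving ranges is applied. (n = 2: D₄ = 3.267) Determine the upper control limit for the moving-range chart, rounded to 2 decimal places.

18.60

Moving ranges: 0.3, 2.0, 12.1, 16.0, 3.3, 3.1, 9.9, 3.0, 3.4, 3.1, 6.9, 12.3, 1.5, 2.8; M̄R̄ = 79.7000 / 14 = 5.6929
UCL_MR = D₄·M̄R̄ = 3.267 × 5.6929 = 18.5986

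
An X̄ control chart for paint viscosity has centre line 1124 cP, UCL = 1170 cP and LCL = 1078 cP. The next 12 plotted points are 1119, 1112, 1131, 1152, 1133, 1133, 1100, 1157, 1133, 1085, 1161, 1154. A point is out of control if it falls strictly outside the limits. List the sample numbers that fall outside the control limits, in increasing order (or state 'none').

All 12 points lie within [1078, 1170].

none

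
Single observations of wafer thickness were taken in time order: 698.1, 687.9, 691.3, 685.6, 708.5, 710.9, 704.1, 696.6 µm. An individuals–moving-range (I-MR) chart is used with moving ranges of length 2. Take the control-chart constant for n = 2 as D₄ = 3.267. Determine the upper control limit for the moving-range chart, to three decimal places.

Moving ranges: 10.2, 3.4, 5.7, 22.9, 2.4, 6.8, 7.5; M̄R̄ = 58.9000 / 7 = 8.4143
UCL_MR = D₄·M̄R̄ = 3.267 × 8.4143 = 27.4895

27.489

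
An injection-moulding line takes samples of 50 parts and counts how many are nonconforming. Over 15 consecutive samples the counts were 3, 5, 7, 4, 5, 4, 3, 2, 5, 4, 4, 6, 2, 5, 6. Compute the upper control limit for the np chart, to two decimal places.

10.30

p̄ = Σdᵢ / (k·n) = 65 / (15 × 50) = 0.08667
UCL = np̄ + 3·√(np̄(1−p̄)) = 4.3333 + 3 × √(4.3333×0.91333) = 4.3333 + 3 × 1.9894 = 10.3016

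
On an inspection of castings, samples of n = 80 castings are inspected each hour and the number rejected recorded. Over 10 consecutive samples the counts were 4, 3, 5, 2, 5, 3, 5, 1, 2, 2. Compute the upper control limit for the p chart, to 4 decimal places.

0.1057

p̄ = Σdᵢ / (k·n) = 32 / (10 × 80) = 0.04000
UCL = p̄ + 3·√(p̄(1−p̄)/n) = 0.04000 + 3 × √(0.04000×0.96000/80) = 0.04000 + 3 × 0.02191 = 0.10573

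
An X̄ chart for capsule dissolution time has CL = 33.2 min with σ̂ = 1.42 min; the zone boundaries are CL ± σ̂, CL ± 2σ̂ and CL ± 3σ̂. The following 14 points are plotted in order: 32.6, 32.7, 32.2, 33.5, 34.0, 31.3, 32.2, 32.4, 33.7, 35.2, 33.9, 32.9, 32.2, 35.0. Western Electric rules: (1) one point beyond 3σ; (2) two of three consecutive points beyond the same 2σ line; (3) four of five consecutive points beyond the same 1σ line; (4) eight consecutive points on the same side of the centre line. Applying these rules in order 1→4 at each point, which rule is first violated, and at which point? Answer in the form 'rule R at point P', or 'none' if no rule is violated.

none

Zone of each point (C = within 1σ̂, B = 1σ̂–2σ̂, A = 2σ̂–3σ̂, * = beyond 3σ̂; sign = side of CL): 1:-C, 2:-C, 3:-C, 4:+C, 5:+C, 6:-B, 7:-C, 8:-C, 9:+C, 10:+B, 11:+C, 12:-C, 13:-C, 14:+B
No rule fires across all 14 points.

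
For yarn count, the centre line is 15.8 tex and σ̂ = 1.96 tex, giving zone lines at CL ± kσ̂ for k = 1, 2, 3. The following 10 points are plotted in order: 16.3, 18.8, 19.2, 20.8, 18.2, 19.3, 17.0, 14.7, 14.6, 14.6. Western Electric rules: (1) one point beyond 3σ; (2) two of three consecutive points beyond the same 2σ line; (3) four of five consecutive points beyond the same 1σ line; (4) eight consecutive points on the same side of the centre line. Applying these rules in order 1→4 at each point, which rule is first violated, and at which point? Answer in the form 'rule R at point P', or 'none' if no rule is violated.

rule 3 at point 5

Zone of each point (C = within 1σ̂, B = 1σ̂–2σ̂, A = 2σ̂–3σ̂, * = beyond 3σ̂; sign = side of CL): 1:+C, 2:+B, 3:+B, 4:+A, 5:+B, 6:+B, 7:+C, 8:-C, 9:-C, 10:-C
Rule 3 (four of five consecutive points beyond the same 1σ limit) is satisfied at point 5.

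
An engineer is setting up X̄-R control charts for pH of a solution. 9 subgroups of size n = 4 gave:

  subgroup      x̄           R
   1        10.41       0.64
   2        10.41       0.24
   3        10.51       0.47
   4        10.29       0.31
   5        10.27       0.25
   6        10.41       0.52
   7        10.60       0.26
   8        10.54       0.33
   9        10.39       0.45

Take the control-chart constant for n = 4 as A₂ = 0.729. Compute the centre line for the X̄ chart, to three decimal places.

X̄̄ = (10.41 + 10.41 + 10.51 + 10.29 + 10.27 + 10.41 + 10.60 + 10.54 + 10.39) / 9 = 93.8300 / 9 = 10.4256
CL = X̄̄ = 10.4256

10.426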